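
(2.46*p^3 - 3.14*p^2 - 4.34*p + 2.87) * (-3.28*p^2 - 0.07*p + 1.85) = -8.0688*p^5 + 10.127*p^4 + 19.006*p^3 - 14.9188*p^2 - 8.2299*p + 5.3095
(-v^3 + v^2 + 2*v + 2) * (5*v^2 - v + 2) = -5*v^5 + 6*v^4 + 7*v^3 + 10*v^2 + 2*v + 4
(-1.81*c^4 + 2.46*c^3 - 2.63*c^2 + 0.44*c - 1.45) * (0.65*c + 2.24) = -1.1765*c^5 - 2.4554*c^4 + 3.8009*c^3 - 5.6052*c^2 + 0.0431000000000001*c - 3.248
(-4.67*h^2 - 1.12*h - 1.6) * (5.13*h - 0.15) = -23.9571*h^3 - 5.0451*h^2 - 8.04*h + 0.24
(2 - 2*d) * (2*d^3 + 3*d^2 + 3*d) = -4*d^4 - 2*d^3 + 6*d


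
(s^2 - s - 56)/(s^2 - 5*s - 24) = (s + 7)/(s + 3)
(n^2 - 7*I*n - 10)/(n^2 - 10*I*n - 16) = (n - 5*I)/(n - 8*I)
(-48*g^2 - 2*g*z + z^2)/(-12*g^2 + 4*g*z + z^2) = (-8*g + z)/(-2*g + z)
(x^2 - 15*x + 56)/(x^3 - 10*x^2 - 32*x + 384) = (x - 7)/(x^2 - 2*x - 48)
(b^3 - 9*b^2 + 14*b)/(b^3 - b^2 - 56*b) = (-b^2 + 9*b - 14)/(-b^2 + b + 56)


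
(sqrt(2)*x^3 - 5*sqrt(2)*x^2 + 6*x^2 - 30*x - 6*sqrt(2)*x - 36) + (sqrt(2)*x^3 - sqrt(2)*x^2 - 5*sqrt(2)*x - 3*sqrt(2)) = 2*sqrt(2)*x^3 - 6*sqrt(2)*x^2 + 6*x^2 - 30*x - 11*sqrt(2)*x - 36 - 3*sqrt(2)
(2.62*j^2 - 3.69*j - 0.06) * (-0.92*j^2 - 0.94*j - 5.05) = -2.4104*j^4 + 0.932*j^3 - 9.7072*j^2 + 18.6909*j + 0.303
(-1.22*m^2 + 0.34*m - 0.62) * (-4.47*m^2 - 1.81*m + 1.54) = 5.4534*m^4 + 0.6884*m^3 + 0.2772*m^2 + 1.6458*m - 0.9548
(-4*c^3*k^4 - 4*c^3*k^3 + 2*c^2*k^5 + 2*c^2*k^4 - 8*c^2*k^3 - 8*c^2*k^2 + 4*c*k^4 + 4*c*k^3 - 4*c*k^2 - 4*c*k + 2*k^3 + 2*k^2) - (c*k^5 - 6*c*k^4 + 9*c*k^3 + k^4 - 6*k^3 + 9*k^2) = -4*c^3*k^4 - 4*c^3*k^3 + 2*c^2*k^5 + 2*c^2*k^4 - 8*c^2*k^3 - 8*c^2*k^2 - c*k^5 + 10*c*k^4 - 5*c*k^3 - 4*c*k^2 - 4*c*k - k^4 + 8*k^3 - 7*k^2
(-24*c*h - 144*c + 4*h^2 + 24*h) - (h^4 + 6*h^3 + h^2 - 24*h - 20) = -24*c*h - 144*c - h^4 - 6*h^3 + 3*h^2 + 48*h + 20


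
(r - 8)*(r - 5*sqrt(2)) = r^2 - 8*r - 5*sqrt(2)*r + 40*sqrt(2)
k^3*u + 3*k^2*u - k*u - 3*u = (k - 1)*(k + 3)*(k*u + u)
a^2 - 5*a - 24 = (a - 8)*(a + 3)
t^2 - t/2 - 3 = (t - 2)*(t + 3/2)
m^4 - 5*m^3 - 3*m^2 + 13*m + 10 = (m - 5)*(m - 2)*(m + 1)^2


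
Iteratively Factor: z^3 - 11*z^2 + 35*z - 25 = (z - 5)*(z^2 - 6*z + 5) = (z - 5)*(z - 1)*(z - 5)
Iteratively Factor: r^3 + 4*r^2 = (r + 4)*(r^2) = r*(r + 4)*(r)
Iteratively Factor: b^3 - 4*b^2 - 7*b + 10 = (b + 2)*(b^2 - 6*b + 5) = (b - 5)*(b + 2)*(b - 1)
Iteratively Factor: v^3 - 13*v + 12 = (v - 3)*(v^2 + 3*v - 4) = (v - 3)*(v - 1)*(v + 4)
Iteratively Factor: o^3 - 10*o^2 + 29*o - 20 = (o - 5)*(o^2 - 5*o + 4) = (o - 5)*(o - 4)*(o - 1)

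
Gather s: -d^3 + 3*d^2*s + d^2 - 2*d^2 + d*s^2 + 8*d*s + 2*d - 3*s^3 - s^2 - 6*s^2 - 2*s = -d^3 - d^2 + 2*d - 3*s^3 + s^2*(d - 7) + s*(3*d^2 + 8*d - 2)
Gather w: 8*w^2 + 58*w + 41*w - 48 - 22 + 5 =8*w^2 + 99*w - 65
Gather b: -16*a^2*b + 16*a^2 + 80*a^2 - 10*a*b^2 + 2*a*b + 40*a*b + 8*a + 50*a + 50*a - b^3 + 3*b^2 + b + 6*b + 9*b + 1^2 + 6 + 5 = 96*a^2 + 108*a - b^3 + b^2*(3 - 10*a) + b*(-16*a^2 + 42*a + 16) + 12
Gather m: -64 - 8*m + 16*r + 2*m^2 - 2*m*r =2*m^2 + m*(-2*r - 8) + 16*r - 64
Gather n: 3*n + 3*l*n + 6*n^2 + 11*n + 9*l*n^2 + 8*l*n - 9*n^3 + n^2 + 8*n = -9*n^3 + n^2*(9*l + 7) + n*(11*l + 22)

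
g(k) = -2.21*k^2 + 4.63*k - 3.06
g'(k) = 4.63 - 4.42*k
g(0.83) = -0.74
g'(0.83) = 0.96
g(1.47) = -1.03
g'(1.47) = -1.87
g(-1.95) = -20.49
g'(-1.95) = 13.25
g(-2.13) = -22.95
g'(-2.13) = 14.04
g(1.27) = -0.74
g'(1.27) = -0.98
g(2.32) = -4.21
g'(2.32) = -5.62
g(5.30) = -40.60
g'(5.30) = -18.80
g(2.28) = -3.99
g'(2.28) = -5.45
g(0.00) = -3.06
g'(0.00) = 4.63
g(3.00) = -9.06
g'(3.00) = -8.63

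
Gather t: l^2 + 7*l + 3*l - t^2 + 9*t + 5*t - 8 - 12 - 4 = l^2 + 10*l - t^2 + 14*t - 24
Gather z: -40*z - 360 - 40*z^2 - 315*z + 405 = -40*z^2 - 355*z + 45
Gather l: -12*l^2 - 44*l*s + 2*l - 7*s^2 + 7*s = -12*l^2 + l*(2 - 44*s) - 7*s^2 + 7*s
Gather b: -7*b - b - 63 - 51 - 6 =-8*b - 120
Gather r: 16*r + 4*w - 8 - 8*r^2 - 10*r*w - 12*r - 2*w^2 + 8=-8*r^2 + r*(4 - 10*w) - 2*w^2 + 4*w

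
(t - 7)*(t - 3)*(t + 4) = t^3 - 6*t^2 - 19*t + 84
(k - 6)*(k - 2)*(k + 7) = k^3 - k^2 - 44*k + 84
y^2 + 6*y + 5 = (y + 1)*(y + 5)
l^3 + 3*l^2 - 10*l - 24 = (l - 3)*(l + 2)*(l + 4)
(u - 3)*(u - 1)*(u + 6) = u^3 + 2*u^2 - 21*u + 18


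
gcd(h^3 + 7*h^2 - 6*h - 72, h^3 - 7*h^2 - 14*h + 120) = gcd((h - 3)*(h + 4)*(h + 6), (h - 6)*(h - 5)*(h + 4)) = h + 4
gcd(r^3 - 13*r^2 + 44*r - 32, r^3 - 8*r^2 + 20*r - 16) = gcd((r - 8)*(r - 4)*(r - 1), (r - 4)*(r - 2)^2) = r - 4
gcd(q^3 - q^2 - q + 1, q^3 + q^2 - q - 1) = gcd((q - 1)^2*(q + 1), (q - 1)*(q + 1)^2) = q^2 - 1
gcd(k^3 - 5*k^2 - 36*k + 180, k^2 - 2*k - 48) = k + 6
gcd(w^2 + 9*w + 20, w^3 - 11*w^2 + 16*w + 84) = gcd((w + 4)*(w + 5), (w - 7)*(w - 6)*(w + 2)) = 1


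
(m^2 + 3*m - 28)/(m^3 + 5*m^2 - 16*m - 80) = (m + 7)/(m^2 + 9*m + 20)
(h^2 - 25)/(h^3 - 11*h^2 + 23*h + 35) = (h + 5)/(h^2 - 6*h - 7)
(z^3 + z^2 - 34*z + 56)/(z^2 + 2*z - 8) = (z^2 + 3*z - 28)/(z + 4)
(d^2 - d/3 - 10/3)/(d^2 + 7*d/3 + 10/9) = 3*(d - 2)/(3*d + 2)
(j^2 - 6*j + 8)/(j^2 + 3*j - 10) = (j - 4)/(j + 5)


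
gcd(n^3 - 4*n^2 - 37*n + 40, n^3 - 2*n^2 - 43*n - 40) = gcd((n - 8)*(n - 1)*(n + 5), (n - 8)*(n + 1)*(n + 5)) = n^2 - 3*n - 40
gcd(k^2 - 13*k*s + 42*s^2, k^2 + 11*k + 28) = 1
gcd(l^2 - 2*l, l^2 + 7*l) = l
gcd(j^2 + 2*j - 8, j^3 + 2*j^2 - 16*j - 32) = j + 4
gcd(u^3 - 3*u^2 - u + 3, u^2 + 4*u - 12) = 1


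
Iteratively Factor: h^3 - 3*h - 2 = (h + 1)*(h^2 - h - 2) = (h - 2)*(h + 1)*(h + 1)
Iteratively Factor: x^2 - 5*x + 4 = (x - 4)*(x - 1)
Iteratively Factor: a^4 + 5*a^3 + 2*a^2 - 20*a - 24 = (a + 3)*(a^3 + 2*a^2 - 4*a - 8) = (a - 2)*(a + 3)*(a^2 + 4*a + 4) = (a - 2)*(a + 2)*(a + 3)*(a + 2)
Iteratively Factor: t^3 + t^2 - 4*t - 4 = (t + 2)*(t^2 - t - 2) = (t + 1)*(t + 2)*(t - 2)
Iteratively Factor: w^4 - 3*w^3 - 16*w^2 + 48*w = (w)*(w^3 - 3*w^2 - 16*w + 48) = w*(w - 4)*(w^2 + w - 12) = w*(w - 4)*(w - 3)*(w + 4)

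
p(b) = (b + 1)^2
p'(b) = 2*b + 2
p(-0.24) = 0.58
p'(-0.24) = 1.52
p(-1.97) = 0.94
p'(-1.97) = -1.94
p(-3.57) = 6.60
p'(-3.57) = -5.14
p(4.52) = 30.47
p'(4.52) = 11.04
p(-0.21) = 0.62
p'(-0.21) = 1.58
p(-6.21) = 27.14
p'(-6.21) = -10.42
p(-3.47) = 6.10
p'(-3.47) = -4.94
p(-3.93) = 8.58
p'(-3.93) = -5.86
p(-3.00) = 4.00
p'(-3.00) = -4.00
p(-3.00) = 4.00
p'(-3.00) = -4.00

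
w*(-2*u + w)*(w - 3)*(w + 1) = -2*u*w^3 + 4*u*w^2 + 6*u*w + w^4 - 2*w^3 - 3*w^2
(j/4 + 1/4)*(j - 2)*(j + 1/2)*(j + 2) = j^4/4 + 3*j^3/8 - 7*j^2/8 - 3*j/2 - 1/2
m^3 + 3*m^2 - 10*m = m*(m - 2)*(m + 5)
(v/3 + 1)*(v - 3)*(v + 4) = v^3/3 + 4*v^2/3 - 3*v - 12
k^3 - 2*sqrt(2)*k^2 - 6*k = k*(k - 3*sqrt(2))*(k + sqrt(2))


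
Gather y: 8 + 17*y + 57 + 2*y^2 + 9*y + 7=2*y^2 + 26*y + 72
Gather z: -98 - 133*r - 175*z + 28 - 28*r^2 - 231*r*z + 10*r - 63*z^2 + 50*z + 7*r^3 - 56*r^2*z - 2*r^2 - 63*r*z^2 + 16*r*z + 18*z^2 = 7*r^3 - 30*r^2 - 123*r + z^2*(-63*r - 45) + z*(-56*r^2 - 215*r - 125) - 70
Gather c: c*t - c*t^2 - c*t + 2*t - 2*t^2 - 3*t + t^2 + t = -c*t^2 - t^2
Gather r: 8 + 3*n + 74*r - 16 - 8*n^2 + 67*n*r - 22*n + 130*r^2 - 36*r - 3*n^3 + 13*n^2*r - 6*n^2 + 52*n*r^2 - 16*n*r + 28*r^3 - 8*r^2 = -3*n^3 - 14*n^2 - 19*n + 28*r^3 + r^2*(52*n + 122) + r*(13*n^2 + 51*n + 38) - 8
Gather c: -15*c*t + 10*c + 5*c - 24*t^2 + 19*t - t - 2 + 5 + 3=c*(15 - 15*t) - 24*t^2 + 18*t + 6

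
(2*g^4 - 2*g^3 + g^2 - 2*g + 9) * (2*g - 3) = 4*g^5 - 10*g^4 + 8*g^3 - 7*g^2 + 24*g - 27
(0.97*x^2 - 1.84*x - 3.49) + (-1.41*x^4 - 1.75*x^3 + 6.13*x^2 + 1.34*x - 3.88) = -1.41*x^4 - 1.75*x^3 + 7.1*x^2 - 0.5*x - 7.37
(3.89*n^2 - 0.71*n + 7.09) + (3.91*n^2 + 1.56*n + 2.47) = 7.8*n^2 + 0.85*n + 9.56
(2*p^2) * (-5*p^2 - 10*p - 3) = -10*p^4 - 20*p^3 - 6*p^2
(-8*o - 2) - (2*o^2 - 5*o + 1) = -2*o^2 - 3*o - 3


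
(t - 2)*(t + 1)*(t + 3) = t^3 + 2*t^2 - 5*t - 6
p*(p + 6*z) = p^2 + 6*p*z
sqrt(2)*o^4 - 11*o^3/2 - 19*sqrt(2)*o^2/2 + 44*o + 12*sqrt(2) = (o - 3*sqrt(2))*(o - 2*sqrt(2))*(o + 2*sqrt(2))*(sqrt(2)*o + 1/2)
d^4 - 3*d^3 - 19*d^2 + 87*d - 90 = (d - 3)^2*(d - 2)*(d + 5)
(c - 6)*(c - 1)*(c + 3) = c^3 - 4*c^2 - 15*c + 18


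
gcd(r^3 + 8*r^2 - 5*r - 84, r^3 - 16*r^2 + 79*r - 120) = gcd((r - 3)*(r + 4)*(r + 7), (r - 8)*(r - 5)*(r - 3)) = r - 3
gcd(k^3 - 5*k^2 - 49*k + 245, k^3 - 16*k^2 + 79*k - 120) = k - 5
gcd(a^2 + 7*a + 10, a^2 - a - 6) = a + 2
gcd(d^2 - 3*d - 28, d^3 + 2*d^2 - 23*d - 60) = d + 4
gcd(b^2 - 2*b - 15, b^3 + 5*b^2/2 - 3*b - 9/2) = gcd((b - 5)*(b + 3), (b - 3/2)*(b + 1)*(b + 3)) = b + 3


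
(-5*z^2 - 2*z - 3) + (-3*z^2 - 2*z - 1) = -8*z^2 - 4*z - 4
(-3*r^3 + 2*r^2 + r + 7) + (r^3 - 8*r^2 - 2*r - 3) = -2*r^3 - 6*r^2 - r + 4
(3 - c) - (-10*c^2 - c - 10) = 10*c^2 + 13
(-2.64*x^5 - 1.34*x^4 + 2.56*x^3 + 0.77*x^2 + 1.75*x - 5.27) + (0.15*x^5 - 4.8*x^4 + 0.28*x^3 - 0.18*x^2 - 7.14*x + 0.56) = -2.49*x^5 - 6.14*x^4 + 2.84*x^3 + 0.59*x^2 - 5.39*x - 4.71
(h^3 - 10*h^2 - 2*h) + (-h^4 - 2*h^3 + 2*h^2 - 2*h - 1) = -h^4 - h^3 - 8*h^2 - 4*h - 1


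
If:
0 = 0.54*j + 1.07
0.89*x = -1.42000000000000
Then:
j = -1.98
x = -1.60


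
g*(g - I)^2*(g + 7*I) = g^4 + 5*I*g^3 + 13*g^2 - 7*I*g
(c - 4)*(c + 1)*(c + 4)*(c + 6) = c^4 + 7*c^3 - 10*c^2 - 112*c - 96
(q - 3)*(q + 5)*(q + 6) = q^3 + 8*q^2 - 3*q - 90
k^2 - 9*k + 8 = (k - 8)*(k - 1)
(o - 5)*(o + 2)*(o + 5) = o^3 + 2*o^2 - 25*o - 50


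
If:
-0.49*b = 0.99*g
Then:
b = -2.02040816326531*g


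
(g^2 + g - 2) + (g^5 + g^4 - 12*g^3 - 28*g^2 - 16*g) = g^5 + g^4 - 12*g^3 - 27*g^2 - 15*g - 2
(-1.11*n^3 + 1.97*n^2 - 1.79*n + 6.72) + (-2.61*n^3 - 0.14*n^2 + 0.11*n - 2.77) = -3.72*n^3 + 1.83*n^2 - 1.68*n + 3.95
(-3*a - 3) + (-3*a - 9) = -6*a - 12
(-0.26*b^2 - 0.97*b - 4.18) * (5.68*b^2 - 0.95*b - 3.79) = -1.4768*b^4 - 5.2626*b^3 - 21.8355*b^2 + 7.6473*b + 15.8422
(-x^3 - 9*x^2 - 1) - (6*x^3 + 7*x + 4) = -7*x^3 - 9*x^2 - 7*x - 5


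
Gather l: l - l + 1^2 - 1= 0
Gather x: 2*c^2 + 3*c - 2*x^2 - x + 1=2*c^2 + 3*c - 2*x^2 - x + 1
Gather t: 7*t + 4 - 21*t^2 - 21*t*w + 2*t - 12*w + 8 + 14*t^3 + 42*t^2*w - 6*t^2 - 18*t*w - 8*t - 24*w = 14*t^3 + t^2*(42*w - 27) + t*(1 - 39*w) - 36*w + 12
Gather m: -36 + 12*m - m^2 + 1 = -m^2 + 12*m - 35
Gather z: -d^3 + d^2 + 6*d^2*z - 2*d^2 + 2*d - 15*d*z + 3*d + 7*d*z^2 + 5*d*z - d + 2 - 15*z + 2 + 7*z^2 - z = -d^3 - d^2 + 4*d + z^2*(7*d + 7) + z*(6*d^2 - 10*d - 16) + 4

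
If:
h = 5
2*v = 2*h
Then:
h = 5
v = 5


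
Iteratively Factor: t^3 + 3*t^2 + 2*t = (t + 2)*(t^2 + t) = t*(t + 2)*(t + 1)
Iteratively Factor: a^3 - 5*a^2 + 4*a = (a - 4)*(a^2 - a) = (a - 4)*(a - 1)*(a)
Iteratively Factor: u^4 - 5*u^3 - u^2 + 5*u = (u + 1)*(u^3 - 6*u^2 + 5*u) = (u - 1)*(u + 1)*(u^2 - 5*u) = (u - 5)*(u - 1)*(u + 1)*(u)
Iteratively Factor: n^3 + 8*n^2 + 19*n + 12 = (n + 4)*(n^2 + 4*n + 3) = (n + 1)*(n + 4)*(n + 3)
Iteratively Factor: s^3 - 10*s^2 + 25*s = (s - 5)*(s^2 - 5*s) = (s - 5)^2*(s)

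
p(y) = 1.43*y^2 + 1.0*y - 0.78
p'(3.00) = 9.58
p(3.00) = 15.09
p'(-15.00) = -41.90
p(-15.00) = 305.97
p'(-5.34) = -14.27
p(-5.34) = 34.66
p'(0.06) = 1.17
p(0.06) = -0.71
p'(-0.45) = -0.29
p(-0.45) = -0.94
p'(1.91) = 6.46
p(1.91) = 6.35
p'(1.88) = 6.38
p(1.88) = 6.15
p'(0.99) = 3.83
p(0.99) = 1.61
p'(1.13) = 4.23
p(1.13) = 2.18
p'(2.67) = 8.64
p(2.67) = 12.08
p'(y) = 2.86*y + 1.0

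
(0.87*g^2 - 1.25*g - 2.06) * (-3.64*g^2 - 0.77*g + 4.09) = -3.1668*g^4 + 3.8801*g^3 + 12.0192*g^2 - 3.5263*g - 8.4254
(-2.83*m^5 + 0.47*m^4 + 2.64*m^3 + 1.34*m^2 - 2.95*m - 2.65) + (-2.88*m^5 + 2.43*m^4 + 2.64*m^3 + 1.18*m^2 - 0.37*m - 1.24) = -5.71*m^5 + 2.9*m^4 + 5.28*m^3 + 2.52*m^2 - 3.32*m - 3.89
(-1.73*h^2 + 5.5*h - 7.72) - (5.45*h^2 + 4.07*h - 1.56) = -7.18*h^2 + 1.43*h - 6.16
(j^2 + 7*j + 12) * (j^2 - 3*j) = j^4 + 4*j^3 - 9*j^2 - 36*j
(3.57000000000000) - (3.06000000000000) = 0.510000000000000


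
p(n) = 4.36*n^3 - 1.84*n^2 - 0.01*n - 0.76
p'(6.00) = 448.79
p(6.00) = 874.70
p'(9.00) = 1026.35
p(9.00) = 3028.55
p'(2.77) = 90.16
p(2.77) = 77.76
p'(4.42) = 239.26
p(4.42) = 339.74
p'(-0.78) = 10.82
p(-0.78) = -3.94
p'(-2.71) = 106.02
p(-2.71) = -101.02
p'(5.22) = 337.19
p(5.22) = 569.20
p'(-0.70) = 8.98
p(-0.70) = -3.15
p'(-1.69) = 43.57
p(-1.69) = -27.04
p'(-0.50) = 5.10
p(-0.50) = -1.76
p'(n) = 13.08*n^2 - 3.68*n - 0.01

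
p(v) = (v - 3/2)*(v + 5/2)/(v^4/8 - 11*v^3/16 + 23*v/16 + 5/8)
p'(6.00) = -2.03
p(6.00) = 1.68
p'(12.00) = -0.03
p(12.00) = 0.11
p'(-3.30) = -0.04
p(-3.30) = 0.11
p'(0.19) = 7.58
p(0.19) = -3.94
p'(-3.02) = -0.09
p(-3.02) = 0.09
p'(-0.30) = 109.64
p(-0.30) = -18.56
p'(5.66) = -4.76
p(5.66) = 2.74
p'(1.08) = 1.90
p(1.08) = -1.01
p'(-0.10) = 25.08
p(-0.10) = -7.97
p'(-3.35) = -0.03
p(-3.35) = 0.11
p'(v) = (v - 3/2)*(v + 5/2)*(-v^3/2 + 33*v^2/16 - 23/16)/(v^4/8 - 11*v^3/16 + 23*v/16 + 5/8)^2 + (v - 3/2)/(v^4/8 - 11*v^3/16 + 23*v/16 + 5/8) + (v + 5/2)/(v^4/8 - 11*v^3/16 + 23*v/16 + 5/8)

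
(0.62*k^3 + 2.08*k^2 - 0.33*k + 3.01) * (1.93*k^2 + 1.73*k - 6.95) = 1.1966*k^5 + 5.087*k^4 - 1.3475*k^3 - 9.2176*k^2 + 7.5008*k - 20.9195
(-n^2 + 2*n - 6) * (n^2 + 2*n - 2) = -n^4 - 16*n + 12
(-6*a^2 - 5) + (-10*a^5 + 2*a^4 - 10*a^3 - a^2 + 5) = -10*a^5 + 2*a^4 - 10*a^3 - 7*a^2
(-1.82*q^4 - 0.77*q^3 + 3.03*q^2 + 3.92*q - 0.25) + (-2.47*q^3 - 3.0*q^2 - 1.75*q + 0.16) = -1.82*q^4 - 3.24*q^3 + 0.0299999999999998*q^2 + 2.17*q - 0.09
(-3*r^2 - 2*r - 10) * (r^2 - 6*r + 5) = -3*r^4 + 16*r^3 - 13*r^2 + 50*r - 50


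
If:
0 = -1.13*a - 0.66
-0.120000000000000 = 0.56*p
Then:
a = -0.58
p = -0.21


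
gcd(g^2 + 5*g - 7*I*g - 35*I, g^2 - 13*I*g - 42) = g - 7*I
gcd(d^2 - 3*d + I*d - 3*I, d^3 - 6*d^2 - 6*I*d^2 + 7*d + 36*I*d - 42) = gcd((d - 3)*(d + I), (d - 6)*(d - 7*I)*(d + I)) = d + I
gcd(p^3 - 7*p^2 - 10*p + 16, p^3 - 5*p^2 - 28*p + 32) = p^2 - 9*p + 8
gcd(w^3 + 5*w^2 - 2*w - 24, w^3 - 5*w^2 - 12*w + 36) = w^2 + w - 6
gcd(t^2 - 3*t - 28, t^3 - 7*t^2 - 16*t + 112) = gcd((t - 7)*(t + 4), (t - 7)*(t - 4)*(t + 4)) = t^2 - 3*t - 28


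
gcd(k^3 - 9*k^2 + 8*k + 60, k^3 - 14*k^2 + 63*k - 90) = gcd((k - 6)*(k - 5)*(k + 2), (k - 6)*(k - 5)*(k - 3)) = k^2 - 11*k + 30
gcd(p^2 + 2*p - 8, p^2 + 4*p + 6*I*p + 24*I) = p + 4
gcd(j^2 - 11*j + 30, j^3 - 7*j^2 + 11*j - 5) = j - 5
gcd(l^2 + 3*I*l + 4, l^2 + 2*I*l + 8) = l + 4*I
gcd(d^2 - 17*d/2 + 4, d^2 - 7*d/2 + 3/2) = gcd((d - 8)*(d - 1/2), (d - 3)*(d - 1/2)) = d - 1/2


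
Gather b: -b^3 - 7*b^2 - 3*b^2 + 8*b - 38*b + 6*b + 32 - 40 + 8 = -b^3 - 10*b^2 - 24*b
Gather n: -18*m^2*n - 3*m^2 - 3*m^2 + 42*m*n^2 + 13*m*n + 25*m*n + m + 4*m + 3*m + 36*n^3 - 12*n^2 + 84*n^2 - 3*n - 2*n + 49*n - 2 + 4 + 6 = -6*m^2 + 8*m + 36*n^3 + n^2*(42*m + 72) + n*(-18*m^2 + 38*m + 44) + 8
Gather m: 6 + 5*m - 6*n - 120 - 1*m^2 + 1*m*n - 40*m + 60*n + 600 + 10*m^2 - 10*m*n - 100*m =9*m^2 + m*(-9*n - 135) + 54*n + 486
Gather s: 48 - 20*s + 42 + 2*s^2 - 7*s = 2*s^2 - 27*s + 90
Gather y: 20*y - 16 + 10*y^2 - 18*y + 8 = 10*y^2 + 2*y - 8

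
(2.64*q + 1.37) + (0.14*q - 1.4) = 2.78*q - 0.0299999999999998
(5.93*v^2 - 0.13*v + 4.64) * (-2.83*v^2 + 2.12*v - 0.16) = -16.7819*v^4 + 12.9395*v^3 - 14.3556*v^2 + 9.8576*v - 0.7424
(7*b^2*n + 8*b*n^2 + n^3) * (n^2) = 7*b^2*n^3 + 8*b*n^4 + n^5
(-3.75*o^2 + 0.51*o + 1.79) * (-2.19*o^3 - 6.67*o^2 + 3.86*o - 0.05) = 8.2125*o^5 + 23.8956*o^4 - 21.7968*o^3 - 9.7832*o^2 + 6.8839*o - 0.0895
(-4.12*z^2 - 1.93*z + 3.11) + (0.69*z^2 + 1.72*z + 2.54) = -3.43*z^2 - 0.21*z + 5.65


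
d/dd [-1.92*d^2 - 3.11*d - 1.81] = -3.84*d - 3.11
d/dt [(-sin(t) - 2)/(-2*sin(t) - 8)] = cos(t)/(sin(t) + 4)^2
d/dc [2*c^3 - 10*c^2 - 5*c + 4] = 6*c^2 - 20*c - 5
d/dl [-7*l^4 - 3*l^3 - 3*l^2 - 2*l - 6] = -28*l^3 - 9*l^2 - 6*l - 2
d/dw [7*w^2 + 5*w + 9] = 14*w + 5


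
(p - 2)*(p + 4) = p^2 + 2*p - 8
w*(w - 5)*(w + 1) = w^3 - 4*w^2 - 5*w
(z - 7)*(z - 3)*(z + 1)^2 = z^4 - 8*z^3 + 2*z^2 + 32*z + 21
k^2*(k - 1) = k^3 - k^2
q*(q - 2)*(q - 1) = q^3 - 3*q^2 + 2*q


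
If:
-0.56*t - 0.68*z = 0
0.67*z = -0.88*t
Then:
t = 0.00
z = 0.00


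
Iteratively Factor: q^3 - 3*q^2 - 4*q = (q)*(q^2 - 3*q - 4) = q*(q - 4)*(q + 1)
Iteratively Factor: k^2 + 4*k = (k + 4)*(k)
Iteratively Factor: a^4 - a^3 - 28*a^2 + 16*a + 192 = (a - 4)*(a^3 + 3*a^2 - 16*a - 48) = (a - 4)*(a + 3)*(a^2 - 16) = (a - 4)*(a + 3)*(a + 4)*(a - 4)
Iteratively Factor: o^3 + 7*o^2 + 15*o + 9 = (o + 1)*(o^2 + 6*o + 9) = (o + 1)*(o + 3)*(o + 3)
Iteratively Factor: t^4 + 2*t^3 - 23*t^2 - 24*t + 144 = (t + 4)*(t^3 - 2*t^2 - 15*t + 36) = (t - 3)*(t + 4)*(t^2 + t - 12) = (t - 3)*(t + 4)^2*(t - 3)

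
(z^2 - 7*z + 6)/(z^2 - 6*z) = (z - 1)/z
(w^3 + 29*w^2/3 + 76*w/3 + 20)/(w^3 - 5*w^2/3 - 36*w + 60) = (3*w^2 + 11*w + 10)/(3*w^2 - 23*w + 30)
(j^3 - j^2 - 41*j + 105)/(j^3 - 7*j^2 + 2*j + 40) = (j^2 + 4*j - 21)/(j^2 - 2*j - 8)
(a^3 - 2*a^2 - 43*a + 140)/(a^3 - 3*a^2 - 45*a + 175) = (a - 4)/(a - 5)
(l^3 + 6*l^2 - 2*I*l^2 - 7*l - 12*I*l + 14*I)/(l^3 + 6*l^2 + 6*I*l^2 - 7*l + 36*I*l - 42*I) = (l - 2*I)/(l + 6*I)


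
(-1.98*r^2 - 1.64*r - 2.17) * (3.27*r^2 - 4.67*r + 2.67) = -6.4746*r^4 + 3.8838*r^3 - 4.7237*r^2 + 5.7551*r - 5.7939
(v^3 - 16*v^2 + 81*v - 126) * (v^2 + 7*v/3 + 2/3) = v^5 - 41*v^4/3 + 133*v^3/3 + 157*v^2/3 - 240*v - 84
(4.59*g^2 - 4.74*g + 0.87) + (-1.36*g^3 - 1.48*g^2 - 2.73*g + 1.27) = -1.36*g^3 + 3.11*g^2 - 7.47*g + 2.14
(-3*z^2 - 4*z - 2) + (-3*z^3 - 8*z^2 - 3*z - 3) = -3*z^3 - 11*z^2 - 7*z - 5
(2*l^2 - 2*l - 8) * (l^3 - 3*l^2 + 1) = 2*l^5 - 8*l^4 - 2*l^3 + 26*l^2 - 2*l - 8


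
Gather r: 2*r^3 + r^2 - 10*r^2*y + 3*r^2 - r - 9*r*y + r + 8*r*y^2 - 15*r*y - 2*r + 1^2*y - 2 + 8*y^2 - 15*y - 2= 2*r^3 + r^2*(4 - 10*y) + r*(8*y^2 - 24*y - 2) + 8*y^2 - 14*y - 4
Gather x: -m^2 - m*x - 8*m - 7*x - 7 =-m^2 - 8*m + x*(-m - 7) - 7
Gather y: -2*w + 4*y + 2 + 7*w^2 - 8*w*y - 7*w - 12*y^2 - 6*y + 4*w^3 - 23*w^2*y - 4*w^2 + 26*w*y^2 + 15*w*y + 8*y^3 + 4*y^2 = 4*w^3 + 3*w^2 - 9*w + 8*y^3 + y^2*(26*w - 8) + y*(-23*w^2 + 7*w - 2) + 2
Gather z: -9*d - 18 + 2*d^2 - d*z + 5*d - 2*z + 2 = 2*d^2 - 4*d + z*(-d - 2) - 16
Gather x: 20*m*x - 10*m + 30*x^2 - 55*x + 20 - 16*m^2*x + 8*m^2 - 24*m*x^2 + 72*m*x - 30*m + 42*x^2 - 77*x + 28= 8*m^2 - 40*m + x^2*(72 - 24*m) + x*(-16*m^2 + 92*m - 132) + 48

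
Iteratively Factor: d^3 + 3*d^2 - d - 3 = (d + 1)*(d^2 + 2*d - 3) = (d - 1)*(d + 1)*(d + 3)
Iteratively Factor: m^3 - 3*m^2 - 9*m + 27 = (m + 3)*(m^2 - 6*m + 9) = (m - 3)*(m + 3)*(m - 3)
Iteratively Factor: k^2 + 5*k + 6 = (k + 3)*(k + 2)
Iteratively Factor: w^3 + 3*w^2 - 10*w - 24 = (w + 4)*(w^2 - w - 6) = (w + 2)*(w + 4)*(w - 3)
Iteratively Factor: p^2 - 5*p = (p)*(p - 5)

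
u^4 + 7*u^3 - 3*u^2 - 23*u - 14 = (u - 2)*(u + 1)^2*(u + 7)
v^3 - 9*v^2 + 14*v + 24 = (v - 6)*(v - 4)*(v + 1)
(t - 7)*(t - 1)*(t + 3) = t^3 - 5*t^2 - 17*t + 21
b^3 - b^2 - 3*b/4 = b*(b - 3/2)*(b + 1/2)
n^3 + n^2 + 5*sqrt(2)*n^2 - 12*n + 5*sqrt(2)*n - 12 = (n + 1)*(n - sqrt(2))*(n + 6*sqrt(2))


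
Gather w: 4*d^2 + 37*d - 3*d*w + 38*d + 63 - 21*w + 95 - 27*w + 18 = 4*d^2 + 75*d + w*(-3*d - 48) + 176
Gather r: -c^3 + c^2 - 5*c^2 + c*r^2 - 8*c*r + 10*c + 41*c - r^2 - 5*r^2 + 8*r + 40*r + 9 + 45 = -c^3 - 4*c^2 + 51*c + r^2*(c - 6) + r*(48 - 8*c) + 54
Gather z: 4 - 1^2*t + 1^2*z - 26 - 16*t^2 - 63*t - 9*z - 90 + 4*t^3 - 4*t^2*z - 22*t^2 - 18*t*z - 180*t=4*t^3 - 38*t^2 - 244*t + z*(-4*t^2 - 18*t - 8) - 112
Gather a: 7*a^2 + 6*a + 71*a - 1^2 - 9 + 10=7*a^2 + 77*a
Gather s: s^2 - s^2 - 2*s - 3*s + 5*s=0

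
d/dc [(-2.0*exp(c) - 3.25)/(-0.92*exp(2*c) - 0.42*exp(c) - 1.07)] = (-1.84*exp(2*c) - 5.98*exp(c) + 0.775)*exp(c)/(0.8464*exp(4*c) + 0.7728*exp(3*c) + 2.1452*exp(2*c) + 0.8988*exp(c) + 1.1449)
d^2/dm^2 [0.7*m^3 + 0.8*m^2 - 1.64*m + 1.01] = 4.2*m + 1.6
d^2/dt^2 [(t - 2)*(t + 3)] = 2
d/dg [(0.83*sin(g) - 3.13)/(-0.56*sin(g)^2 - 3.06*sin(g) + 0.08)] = (0.4648*sin(g)^2 - 3.5056*sin(g) - 9.5114)*cos(g)/(0.3136*sin(g)^4 + 3.4272*sin(g)^3 + 9.274*sin(g)^2 - 0.4896*sin(g) + 0.0064)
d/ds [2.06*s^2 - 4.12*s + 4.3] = 4.12*s - 4.12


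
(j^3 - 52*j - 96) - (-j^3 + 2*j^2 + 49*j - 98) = 2*j^3 - 2*j^2 - 101*j + 2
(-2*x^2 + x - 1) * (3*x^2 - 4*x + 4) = -6*x^4 + 11*x^3 - 15*x^2 + 8*x - 4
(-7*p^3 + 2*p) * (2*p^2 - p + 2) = -14*p^5 + 7*p^4 - 10*p^3 - 2*p^2 + 4*p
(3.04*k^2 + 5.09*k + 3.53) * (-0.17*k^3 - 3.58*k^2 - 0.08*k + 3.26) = -0.5168*k^5 - 11.7485*k^4 - 19.0655*k^3 - 3.1342*k^2 + 16.311*k + 11.5078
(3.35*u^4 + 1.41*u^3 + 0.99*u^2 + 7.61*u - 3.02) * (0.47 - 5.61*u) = -18.7935*u^5 - 6.3356*u^4 - 4.8912*u^3 - 42.2268*u^2 + 20.5189*u - 1.4194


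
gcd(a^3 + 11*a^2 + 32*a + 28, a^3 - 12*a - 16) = a^2 + 4*a + 4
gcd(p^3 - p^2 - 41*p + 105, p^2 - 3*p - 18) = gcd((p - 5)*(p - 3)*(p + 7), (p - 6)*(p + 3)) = 1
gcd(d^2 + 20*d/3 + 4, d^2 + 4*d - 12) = d + 6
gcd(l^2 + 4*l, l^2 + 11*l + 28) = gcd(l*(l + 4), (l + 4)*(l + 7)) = l + 4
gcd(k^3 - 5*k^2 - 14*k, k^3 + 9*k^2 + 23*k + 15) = 1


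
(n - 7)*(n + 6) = n^2 - n - 42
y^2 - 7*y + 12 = (y - 4)*(y - 3)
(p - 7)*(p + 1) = p^2 - 6*p - 7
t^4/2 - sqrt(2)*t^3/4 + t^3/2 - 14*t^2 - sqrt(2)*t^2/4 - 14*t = t*(t/2 + 1/2)*(t - 4*sqrt(2))*(t + 7*sqrt(2)/2)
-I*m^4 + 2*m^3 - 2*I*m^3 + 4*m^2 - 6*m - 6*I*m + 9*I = (m + 3)*(m - I)*(m + 3*I)*(-I*m + I)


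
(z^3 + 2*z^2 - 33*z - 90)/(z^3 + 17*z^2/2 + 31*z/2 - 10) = 2*(z^2 - 3*z - 18)/(2*z^2 + 7*z - 4)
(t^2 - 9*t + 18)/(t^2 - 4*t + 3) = (t - 6)/(t - 1)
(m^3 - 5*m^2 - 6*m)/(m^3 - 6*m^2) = (m + 1)/m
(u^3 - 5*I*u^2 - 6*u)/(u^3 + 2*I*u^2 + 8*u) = (u - 3*I)/(u + 4*I)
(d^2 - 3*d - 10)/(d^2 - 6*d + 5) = (d + 2)/(d - 1)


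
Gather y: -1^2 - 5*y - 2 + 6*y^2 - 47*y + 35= 6*y^2 - 52*y + 32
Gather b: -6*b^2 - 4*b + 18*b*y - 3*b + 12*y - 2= -6*b^2 + b*(18*y - 7) + 12*y - 2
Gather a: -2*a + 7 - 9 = -2*a - 2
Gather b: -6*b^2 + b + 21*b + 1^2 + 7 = -6*b^2 + 22*b + 8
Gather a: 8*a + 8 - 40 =8*a - 32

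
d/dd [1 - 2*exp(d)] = -2*exp(d)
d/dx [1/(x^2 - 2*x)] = 2*(1 - x)/(x^2*(x - 2)^2)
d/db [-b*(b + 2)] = -2*b - 2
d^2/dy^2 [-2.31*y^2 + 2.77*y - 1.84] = -4.62000000000000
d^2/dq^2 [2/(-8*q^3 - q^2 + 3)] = 4*(-4*q^2*(12*q + 1)^2 + (24*q + 1)*(8*q^3 + q^2 - 3))/(8*q^3 + q^2 - 3)^3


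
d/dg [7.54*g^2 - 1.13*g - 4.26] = 15.08*g - 1.13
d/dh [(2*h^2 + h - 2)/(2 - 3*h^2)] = (3*h^2 - 4*h + 2)/(9*h^4 - 12*h^2 + 4)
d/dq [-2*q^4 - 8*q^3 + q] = -8*q^3 - 24*q^2 + 1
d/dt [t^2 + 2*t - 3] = 2*t + 2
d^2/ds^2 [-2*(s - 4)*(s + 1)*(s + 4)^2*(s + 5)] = -40*s^3 - 240*s^2 - 156*s + 560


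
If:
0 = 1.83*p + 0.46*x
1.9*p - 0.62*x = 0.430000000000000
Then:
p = 0.10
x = -0.39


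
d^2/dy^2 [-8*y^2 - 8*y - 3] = -16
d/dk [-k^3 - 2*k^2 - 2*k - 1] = -3*k^2 - 4*k - 2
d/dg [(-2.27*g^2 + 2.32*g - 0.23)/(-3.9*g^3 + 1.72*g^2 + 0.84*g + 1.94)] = (-8.853*g^4 + 18.096*g^3 - 8.5882*g^2 - 8.0164*g + 4.694)/(15.21*g^6 - 13.416*g^5 - 3.5936*g^4 - 12.2424*g^3 + 7.3792*g^2 + 3.2592*g + 3.7636)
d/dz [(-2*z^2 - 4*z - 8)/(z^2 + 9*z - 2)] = 2*(-7*z^2 + 12*z + 40)/(z^4 + 18*z^3 + 77*z^2 - 36*z + 4)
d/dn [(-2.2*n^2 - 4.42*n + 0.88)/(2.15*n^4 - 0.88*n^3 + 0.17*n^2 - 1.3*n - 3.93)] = (9.46*n^5 + 26.573*n^4 - 15.3472*n^3 + 5.9346*n^2 + 16.9928*n + 18.5146)/(4.6225*n^8 - 3.784*n^7 + 1.5054*n^6 - 5.8892*n^5 - 14.5821*n^4 + 6.4748*n^3 + 0.3538*n^2 + 10.218*n + 15.4449)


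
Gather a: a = a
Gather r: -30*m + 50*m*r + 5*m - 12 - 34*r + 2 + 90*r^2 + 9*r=-25*m + 90*r^2 + r*(50*m - 25) - 10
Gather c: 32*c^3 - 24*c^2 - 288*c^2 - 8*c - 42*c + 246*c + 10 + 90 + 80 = 32*c^3 - 312*c^2 + 196*c + 180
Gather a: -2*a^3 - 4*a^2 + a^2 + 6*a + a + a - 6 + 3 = -2*a^3 - 3*a^2 + 8*a - 3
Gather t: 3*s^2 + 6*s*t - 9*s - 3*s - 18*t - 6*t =3*s^2 - 12*s + t*(6*s - 24)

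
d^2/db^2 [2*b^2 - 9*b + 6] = 4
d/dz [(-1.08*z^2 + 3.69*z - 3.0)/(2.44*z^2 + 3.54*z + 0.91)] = (-12.8268*z^2 + 12.6744*z + 13.9779)/(5.9536*z^4 + 17.2752*z^3 + 16.9724*z^2 + 6.4428*z + 0.8281)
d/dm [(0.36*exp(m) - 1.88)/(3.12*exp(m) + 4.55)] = 7.5036*exp(m)/(3.12*exp(m) + 4.55)^2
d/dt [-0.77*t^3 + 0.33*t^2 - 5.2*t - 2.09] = -2.31*t^2 + 0.66*t - 5.2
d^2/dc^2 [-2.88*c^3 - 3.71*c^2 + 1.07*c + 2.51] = -17.28*c - 7.42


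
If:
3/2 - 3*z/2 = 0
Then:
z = 1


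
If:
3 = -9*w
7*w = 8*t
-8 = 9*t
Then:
No Solution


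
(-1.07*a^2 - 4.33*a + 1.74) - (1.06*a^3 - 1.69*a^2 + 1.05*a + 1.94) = -1.06*a^3 + 0.62*a^2 - 5.38*a - 0.2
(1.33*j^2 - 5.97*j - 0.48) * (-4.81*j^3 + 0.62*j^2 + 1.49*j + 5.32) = -6.3973*j^5 + 29.5403*j^4 + 0.5891*j^3 - 2.1173*j^2 - 32.4756*j - 2.5536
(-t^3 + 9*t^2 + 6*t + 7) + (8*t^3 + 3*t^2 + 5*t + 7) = 7*t^3 + 12*t^2 + 11*t + 14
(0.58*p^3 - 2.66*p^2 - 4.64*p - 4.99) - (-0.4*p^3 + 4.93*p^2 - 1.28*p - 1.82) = 0.98*p^3 - 7.59*p^2 - 3.36*p - 3.17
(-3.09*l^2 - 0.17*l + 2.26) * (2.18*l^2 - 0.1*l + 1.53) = -6.7362*l^4 - 0.0616*l^3 + 0.216100000000001*l^2 - 0.4861*l + 3.4578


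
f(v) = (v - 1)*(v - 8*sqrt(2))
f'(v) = 2*v - 8*sqrt(2) - 1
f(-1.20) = 27.53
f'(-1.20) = -14.71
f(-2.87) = 54.89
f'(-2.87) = -18.05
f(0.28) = 7.94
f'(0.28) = -11.75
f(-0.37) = 16.01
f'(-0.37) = -13.05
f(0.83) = 1.78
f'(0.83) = -10.65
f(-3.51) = 66.85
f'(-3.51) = -19.33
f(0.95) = 0.52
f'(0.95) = -10.41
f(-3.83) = 73.14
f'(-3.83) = -19.97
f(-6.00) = 121.20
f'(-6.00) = -24.31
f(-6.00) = 121.20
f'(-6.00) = -24.31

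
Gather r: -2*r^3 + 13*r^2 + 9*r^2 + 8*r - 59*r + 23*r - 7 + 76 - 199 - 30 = -2*r^3 + 22*r^2 - 28*r - 160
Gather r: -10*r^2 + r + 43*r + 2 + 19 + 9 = -10*r^2 + 44*r + 30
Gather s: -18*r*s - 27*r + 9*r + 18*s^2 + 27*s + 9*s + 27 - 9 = -18*r + 18*s^2 + s*(36 - 18*r) + 18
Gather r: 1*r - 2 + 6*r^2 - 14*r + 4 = 6*r^2 - 13*r + 2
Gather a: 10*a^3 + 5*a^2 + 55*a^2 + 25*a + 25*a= 10*a^3 + 60*a^2 + 50*a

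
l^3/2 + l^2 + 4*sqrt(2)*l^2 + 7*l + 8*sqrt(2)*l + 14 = (l/2 + sqrt(2)/2)*(l + 2)*(l + 7*sqrt(2))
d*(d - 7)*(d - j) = d^3 - d^2*j - 7*d^2 + 7*d*j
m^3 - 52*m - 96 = (m - 8)*(m + 2)*(m + 6)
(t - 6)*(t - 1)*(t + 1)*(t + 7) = t^4 + t^3 - 43*t^2 - t + 42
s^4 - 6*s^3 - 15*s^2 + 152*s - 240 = (s - 4)^2*(s - 3)*(s + 5)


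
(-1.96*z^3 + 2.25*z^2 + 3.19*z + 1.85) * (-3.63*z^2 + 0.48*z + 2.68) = 7.1148*z^5 - 9.1083*z^4 - 15.7525*z^3 + 0.8457*z^2 + 9.4372*z + 4.958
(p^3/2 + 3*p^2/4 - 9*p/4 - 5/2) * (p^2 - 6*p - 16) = p^5/2 - 9*p^4/4 - 59*p^3/4 - p^2 + 51*p + 40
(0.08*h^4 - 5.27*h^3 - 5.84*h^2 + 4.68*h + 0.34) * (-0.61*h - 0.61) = -0.0488*h^5 + 3.1659*h^4 + 6.7771*h^3 + 0.7076*h^2 - 3.0622*h - 0.2074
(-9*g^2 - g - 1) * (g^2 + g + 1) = -9*g^4 - 10*g^3 - 11*g^2 - 2*g - 1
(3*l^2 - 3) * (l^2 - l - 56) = 3*l^4 - 3*l^3 - 171*l^2 + 3*l + 168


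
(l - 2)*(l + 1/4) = l^2 - 7*l/4 - 1/2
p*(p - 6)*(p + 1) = p^3 - 5*p^2 - 6*p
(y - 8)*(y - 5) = y^2 - 13*y + 40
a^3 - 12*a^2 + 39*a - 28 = (a - 7)*(a - 4)*(a - 1)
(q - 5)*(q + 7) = q^2 + 2*q - 35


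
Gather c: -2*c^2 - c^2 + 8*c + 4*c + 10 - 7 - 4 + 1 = -3*c^2 + 12*c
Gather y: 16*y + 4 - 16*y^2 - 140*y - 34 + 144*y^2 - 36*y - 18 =128*y^2 - 160*y - 48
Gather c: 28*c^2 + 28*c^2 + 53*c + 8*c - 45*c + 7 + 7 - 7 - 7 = 56*c^2 + 16*c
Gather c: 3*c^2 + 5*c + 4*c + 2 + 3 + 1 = 3*c^2 + 9*c + 6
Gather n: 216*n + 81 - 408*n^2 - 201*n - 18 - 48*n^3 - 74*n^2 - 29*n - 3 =-48*n^3 - 482*n^2 - 14*n + 60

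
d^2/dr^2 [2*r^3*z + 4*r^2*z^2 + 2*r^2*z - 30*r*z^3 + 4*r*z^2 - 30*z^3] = 4*z*(3*r + 2*z + 1)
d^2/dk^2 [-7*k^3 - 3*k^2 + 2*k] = -42*k - 6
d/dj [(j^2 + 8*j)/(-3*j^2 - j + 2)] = (23*j^2 + 4*j + 16)/(9*j^4 + 6*j^3 - 11*j^2 - 4*j + 4)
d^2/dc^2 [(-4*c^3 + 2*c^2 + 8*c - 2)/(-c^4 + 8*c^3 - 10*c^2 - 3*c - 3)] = 4*(2*c^9 - 3*c^8 - 60*c^7 + 330*c^6 - 918*c^5 + 1722*c^4 - 1190*c^3 - 222*c^2 + 576*c + 6)/(c^12 - 24*c^11 + 222*c^10 - 983*c^9 + 2085*c^8 - 1788*c^7 + 343*c^6 - 702*c^5 + 765*c^4 + 351*c^3 + 351*c^2 + 81*c + 27)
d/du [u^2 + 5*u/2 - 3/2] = 2*u + 5/2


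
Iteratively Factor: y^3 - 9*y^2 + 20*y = (y - 5)*(y^2 - 4*y) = y*(y - 5)*(y - 4)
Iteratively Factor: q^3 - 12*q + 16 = (q + 4)*(q^2 - 4*q + 4) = (q - 2)*(q + 4)*(q - 2)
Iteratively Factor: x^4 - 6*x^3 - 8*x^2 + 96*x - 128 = (x - 4)*(x^3 - 2*x^2 - 16*x + 32) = (x - 4)*(x - 2)*(x^2 - 16) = (x - 4)*(x - 2)*(x + 4)*(x - 4)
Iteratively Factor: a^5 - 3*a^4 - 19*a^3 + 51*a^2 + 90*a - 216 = (a - 4)*(a^4 + a^3 - 15*a^2 - 9*a + 54) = (a - 4)*(a - 2)*(a^3 + 3*a^2 - 9*a - 27) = (a - 4)*(a - 3)*(a - 2)*(a^2 + 6*a + 9) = (a - 4)*(a - 3)*(a - 2)*(a + 3)*(a + 3)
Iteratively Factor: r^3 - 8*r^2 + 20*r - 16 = (r - 4)*(r^2 - 4*r + 4) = (r - 4)*(r - 2)*(r - 2)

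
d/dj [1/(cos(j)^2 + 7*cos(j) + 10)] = (2*cos(j) + 7)*sin(j)/(cos(j)^2 + 7*cos(j) + 10)^2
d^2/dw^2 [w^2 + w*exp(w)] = w*exp(w) + 2*exp(w) + 2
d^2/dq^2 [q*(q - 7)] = 2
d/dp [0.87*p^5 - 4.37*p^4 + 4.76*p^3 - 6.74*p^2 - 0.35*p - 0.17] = 4.35*p^4 - 17.48*p^3 + 14.28*p^2 - 13.48*p - 0.35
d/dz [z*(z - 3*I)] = 2*z - 3*I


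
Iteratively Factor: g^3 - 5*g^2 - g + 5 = (g - 5)*(g^2 - 1) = (g - 5)*(g + 1)*(g - 1)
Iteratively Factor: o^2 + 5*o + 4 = (o + 4)*(o + 1)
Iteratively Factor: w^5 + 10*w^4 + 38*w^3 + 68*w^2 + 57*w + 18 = (w + 1)*(w^4 + 9*w^3 + 29*w^2 + 39*w + 18) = (w + 1)*(w + 2)*(w^3 + 7*w^2 + 15*w + 9) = (w + 1)*(w + 2)*(w + 3)*(w^2 + 4*w + 3) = (w + 1)^2*(w + 2)*(w + 3)*(w + 3)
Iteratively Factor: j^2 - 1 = (j - 1)*(j + 1)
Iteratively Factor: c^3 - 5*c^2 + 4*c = (c - 4)*(c^2 - c) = c*(c - 4)*(c - 1)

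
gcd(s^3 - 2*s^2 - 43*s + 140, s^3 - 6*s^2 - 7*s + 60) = s^2 - 9*s + 20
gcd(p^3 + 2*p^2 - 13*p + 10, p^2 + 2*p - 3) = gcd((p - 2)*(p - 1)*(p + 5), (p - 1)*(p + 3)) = p - 1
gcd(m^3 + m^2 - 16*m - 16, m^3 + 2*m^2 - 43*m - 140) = m + 4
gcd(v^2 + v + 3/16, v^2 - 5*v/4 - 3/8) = v + 1/4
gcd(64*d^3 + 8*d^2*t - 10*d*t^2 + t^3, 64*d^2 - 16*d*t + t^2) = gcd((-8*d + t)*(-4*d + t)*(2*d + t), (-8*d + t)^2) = -8*d + t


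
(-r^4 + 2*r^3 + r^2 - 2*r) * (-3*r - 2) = 3*r^5 - 4*r^4 - 7*r^3 + 4*r^2 + 4*r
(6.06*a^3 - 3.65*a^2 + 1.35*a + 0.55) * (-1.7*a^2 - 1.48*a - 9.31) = -10.302*a^5 - 2.7638*a^4 - 53.3116*a^3 + 31.0485*a^2 - 13.3825*a - 5.1205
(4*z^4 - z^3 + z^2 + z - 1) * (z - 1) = 4*z^5 - 5*z^4 + 2*z^3 - 2*z + 1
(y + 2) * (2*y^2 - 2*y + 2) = 2*y^3 + 2*y^2 - 2*y + 4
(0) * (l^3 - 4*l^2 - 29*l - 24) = 0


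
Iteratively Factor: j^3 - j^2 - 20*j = (j - 5)*(j^2 + 4*j) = (j - 5)*(j + 4)*(j)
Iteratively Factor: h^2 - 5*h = (h - 5)*(h)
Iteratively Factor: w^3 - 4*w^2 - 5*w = (w + 1)*(w^2 - 5*w) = (w - 5)*(w + 1)*(w)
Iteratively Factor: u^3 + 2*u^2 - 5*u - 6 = (u + 1)*(u^2 + u - 6) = (u - 2)*(u + 1)*(u + 3)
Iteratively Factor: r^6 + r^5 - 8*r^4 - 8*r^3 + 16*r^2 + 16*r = (r + 1)*(r^5 - 8*r^3 + 16*r) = r*(r + 1)*(r^4 - 8*r^2 + 16) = r*(r + 1)*(r + 2)*(r^3 - 2*r^2 - 4*r + 8) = r*(r + 1)*(r + 2)^2*(r^2 - 4*r + 4) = r*(r - 2)*(r + 1)*(r + 2)^2*(r - 2)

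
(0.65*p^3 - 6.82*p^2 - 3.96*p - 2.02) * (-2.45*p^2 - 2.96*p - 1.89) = -1.5925*p^5 + 14.785*p^4 + 28.6607*p^3 + 29.5604*p^2 + 13.4636*p + 3.8178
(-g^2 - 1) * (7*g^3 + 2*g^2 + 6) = -7*g^5 - 2*g^4 - 7*g^3 - 8*g^2 - 6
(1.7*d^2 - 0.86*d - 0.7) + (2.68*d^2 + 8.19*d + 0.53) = 4.38*d^2 + 7.33*d - 0.17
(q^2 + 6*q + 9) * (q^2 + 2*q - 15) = q^4 + 8*q^3 + 6*q^2 - 72*q - 135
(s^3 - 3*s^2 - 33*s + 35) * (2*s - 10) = 2*s^4 - 16*s^3 - 36*s^2 + 400*s - 350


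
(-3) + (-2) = -5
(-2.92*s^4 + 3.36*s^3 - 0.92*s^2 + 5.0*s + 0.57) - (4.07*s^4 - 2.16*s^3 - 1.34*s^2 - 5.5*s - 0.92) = -6.99*s^4 + 5.52*s^3 + 0.42*s^2 + 10.5*s + 1.49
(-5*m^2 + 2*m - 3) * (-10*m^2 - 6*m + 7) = 50*m^4 + 10*m^3 - 17*m^2 + 32*m - 21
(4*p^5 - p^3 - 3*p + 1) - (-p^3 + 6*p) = 4*p^5 - 9*p + 1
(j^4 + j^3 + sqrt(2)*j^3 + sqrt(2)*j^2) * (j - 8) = j^5 - 7*j^4 + sqrt(2)*j^4 - 7*sqrt(2)*j^3 - 8*j^3 - 8*sqrt(2)*j^2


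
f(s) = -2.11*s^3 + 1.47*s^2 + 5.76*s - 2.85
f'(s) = -6.33*s^2 + 2.94*s + 5.76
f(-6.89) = 717.39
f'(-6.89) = -314.99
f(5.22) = -232.85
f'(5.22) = -151.38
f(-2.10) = 11.08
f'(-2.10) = -28.33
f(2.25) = -6.48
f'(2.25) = -19.67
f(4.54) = -143.85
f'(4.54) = -111.36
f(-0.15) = -3.67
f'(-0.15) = 5.18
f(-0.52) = -5.15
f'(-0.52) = 2.52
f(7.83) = -880.53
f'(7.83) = -359.31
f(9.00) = -1370.13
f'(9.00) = -480.51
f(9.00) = -1370.13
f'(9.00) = -480.51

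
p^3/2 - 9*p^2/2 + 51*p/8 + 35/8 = (p/2 + 1/4)*(p - 7)*(p - 5/2)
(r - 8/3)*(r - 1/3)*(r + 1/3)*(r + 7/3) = r^4 - r^3/3 - 19*r^2/3 + r/27 + 56/81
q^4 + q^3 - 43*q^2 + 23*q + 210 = (q - 5)*(q - 3)*(q + 2)*(q + 7)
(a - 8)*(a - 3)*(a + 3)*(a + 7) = a^4 - a^3 - 65*a^2 + 9*a + 504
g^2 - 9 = (g - 3)*(g + 3)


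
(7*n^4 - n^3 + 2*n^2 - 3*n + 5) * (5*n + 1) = 35*n^5 + 2*n^4 + 9*n^3 - 13*n^2 + 22*n + 5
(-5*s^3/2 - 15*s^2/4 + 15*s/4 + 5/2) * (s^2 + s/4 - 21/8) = -5*s^5/2 - 35*s^4/8 + 75*s^3/8 + 425*s^2/32 - 295*s/32 - 105/16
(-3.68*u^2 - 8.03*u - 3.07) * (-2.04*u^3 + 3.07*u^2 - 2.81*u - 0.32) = 7.5072*u^5 + 5.0836*u^4 - 8.0485*u^3 + 14.317*u^2 + 11.1963*u + 0.9824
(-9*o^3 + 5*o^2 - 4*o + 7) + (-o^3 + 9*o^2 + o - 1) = -10*o^3 + 14*o^2 - 3*o + 6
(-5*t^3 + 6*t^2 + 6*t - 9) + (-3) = -5*t^3 + 6*t^2 + 6*t - 12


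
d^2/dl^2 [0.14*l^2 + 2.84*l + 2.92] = 0.280000000000000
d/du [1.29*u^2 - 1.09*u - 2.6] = 2.58*u - 1.09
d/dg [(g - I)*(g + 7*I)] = 2*g + 6*I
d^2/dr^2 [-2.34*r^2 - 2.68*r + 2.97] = -4.68000000000000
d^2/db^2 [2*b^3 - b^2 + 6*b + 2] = 12*b - 2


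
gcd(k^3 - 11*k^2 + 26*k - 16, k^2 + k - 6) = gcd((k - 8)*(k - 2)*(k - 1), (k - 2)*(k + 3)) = k - 2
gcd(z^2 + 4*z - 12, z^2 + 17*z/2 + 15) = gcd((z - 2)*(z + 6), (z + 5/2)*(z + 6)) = z + 6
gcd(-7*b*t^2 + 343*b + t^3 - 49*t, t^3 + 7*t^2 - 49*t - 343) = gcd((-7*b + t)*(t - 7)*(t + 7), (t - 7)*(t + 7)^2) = t^2 - 49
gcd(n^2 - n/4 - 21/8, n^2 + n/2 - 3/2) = n + 3/2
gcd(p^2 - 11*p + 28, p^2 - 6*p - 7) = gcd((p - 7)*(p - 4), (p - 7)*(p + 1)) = p - 7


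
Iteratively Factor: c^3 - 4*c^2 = (c)*(c^2 - 4*c) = c^2*(c - 4)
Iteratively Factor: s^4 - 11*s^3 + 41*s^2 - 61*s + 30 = (s - 3)*(s^3 - 8*s^2 + 17*s - 10) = (s - 3)*(s - 1)*(s^2 - 7*s + 10) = (s - 5)*(s - 3)*(s - 1)*(s - 2)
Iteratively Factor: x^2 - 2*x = (x)*(x - 2)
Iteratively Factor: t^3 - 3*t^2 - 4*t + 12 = (t + 2)*(t^2 - 5*t + 6) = (t - 2)*(t + 2)*(t - 3)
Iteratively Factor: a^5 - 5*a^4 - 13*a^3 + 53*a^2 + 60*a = (a + 3)*(a^4 - 8*a^3 + 11*a^2 + 20*a) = a*(a + 3)*(a^3 - 8*a^2 + 11*a + 20) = a*(a - 5)*(a + 3)*(a^2 - 3*a - 4) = a*(a - 5)*(a + 1)*(a + 3)*(a - 4)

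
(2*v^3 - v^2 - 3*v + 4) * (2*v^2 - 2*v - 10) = 4*v^5 - 6*v^4 - 24*v^3 + 24*v^2 + 22*v - 40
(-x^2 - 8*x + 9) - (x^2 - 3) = -2*x^2 - 8*x + 12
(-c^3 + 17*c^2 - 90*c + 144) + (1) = -c^3 + 17*c^2 - 90*c + 145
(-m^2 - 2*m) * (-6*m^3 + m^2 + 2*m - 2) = 6*m^5 + 11*m^4 - 4*m^3 - 2*m^2 + 4*m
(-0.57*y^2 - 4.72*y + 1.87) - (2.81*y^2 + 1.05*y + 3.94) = -3.38*y^2 - 5.77*y - 2.07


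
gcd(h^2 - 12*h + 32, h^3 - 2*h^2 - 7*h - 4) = h - 4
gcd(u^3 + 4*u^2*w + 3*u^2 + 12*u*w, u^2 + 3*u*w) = u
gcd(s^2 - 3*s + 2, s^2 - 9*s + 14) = s - 2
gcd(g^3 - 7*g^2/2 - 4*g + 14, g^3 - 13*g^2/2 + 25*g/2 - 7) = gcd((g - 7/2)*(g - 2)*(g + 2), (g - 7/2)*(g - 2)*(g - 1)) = g^2 - 11*g/2 + 7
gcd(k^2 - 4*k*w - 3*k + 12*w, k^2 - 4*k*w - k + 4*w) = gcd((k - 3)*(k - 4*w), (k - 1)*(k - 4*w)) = -k + 4*w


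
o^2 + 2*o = o*(o + 2)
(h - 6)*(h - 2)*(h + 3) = h^3 - 5*h^2 - 12*h + 36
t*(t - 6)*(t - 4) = t^3 - 10*t^2 + 24*t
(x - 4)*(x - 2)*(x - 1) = x^3 - 7*x^2 + 14*x - 8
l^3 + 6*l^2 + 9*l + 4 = (l + 1)^2*(l + 4)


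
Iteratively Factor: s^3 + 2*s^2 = (s + 2)*(s^2) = s*(s + 2)*(s)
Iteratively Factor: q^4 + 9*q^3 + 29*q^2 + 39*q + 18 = (q + 3)*(q^3 + 6*q^2 + 11*q + 6) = (q + 2)*(q + 3)*(q^2 + 4*q + 3) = (q + 2)*(q + 3)^2*(q + 1)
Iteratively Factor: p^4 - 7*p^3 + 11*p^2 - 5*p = (p - 5)*(p^3 - 2*p^2 + p) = (p - 5)*(p - 1)*(p^2 - p) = (p - 5)*(p - 1)^2*(p)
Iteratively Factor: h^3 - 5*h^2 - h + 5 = (h - 1)*(h^2 - 4*h - 5) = (h - 1)*(h + 1)*(h - 5)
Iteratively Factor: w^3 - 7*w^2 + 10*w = (w - 5)*(w^2 - 2*w) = (w - 5)*(w - 2)*(w)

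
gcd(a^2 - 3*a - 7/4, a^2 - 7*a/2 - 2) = a + 1/2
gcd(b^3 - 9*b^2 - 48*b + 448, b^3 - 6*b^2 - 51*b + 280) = b^2 - b - 56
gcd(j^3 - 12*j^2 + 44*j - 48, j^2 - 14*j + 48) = j - 6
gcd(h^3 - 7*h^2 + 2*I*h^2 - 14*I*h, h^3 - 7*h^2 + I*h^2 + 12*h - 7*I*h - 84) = h - 7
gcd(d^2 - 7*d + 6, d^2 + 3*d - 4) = d - 1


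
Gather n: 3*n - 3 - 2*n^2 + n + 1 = -2*n^2 + 4*n - 2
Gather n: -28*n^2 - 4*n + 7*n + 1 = -28*n^2 + 3*n + 1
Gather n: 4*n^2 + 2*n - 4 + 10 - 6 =4*n^2 + 2*n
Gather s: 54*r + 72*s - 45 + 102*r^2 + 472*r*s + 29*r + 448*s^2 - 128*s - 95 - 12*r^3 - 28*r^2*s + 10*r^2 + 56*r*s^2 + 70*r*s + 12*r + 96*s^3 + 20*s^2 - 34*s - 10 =-12*r^3 + 112*r^2 + 95*r + 96*s^3 + s^2*(56*r + 468) + s*(-28*r^2 + 542*r - 90) - 150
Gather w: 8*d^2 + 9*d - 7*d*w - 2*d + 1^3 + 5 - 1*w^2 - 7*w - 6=8*d^2 + 7*d - w^2 + w*(-7*d - 7)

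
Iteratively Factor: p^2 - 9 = (p - 3)*(p + 3)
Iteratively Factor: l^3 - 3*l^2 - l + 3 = (l - 1)*(l^2 - 2*l - 3) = (l - 1)*(l + 1)*(l - 3)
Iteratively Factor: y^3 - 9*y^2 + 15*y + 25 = (y - 5)*(y^2 - 4*y - 5) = (y - 5)^2*(y + 1)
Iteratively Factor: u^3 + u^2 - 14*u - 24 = (u - 4)*(u^2 + 5*u + 6) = (u - 4)*(u + 2)*(u + 3)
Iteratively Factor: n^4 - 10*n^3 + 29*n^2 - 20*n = (n - 5)*(n^3 - 5*n^2 + 4*n) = (n - 5)*(n - 1)*(n^2 - 4*n) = n*(n - 5)*(n - 1)*(n - 4)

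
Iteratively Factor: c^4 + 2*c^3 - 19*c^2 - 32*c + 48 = (c - 1)*(c^3 + 3*c^2 - 16*c - 48) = (c - 1)*(c + 4)*(c^2 - c - 12) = (c - 4)*(c - 1)*(c + 4)*(c + 3)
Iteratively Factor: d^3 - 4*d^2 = (d)*(d^2 - 4*d) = d*(d - 4)*(d)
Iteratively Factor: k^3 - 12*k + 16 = (k - 2)*(k^2 + 2*k - 8) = (k - 2)*(k + 4)*(k - 2)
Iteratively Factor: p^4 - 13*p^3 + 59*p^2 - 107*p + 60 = (p - 1)*(p^3 - 12*p^2 + 47*p - 60) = (p - 5)*(p - 1)*(p^2 - 7*p + 12) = (p - 5)*(p - 3)*(p - 1)*(p - 4)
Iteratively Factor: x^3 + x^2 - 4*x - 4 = (x + 1)*(x^2 - 4) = (x - 2)*(x + 1)*(x + 2)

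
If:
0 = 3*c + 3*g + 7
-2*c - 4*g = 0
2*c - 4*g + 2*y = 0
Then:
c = -14/3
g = 7/3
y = 28/3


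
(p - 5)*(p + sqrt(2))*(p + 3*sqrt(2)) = p^3 - 5*p^2 + 4*sqrt(2)*p^2 - 20*sqrt(2)*p + 6*p - 30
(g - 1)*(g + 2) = g^2 + g - 2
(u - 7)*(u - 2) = u^2 - 9*u + 14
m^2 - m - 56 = (m - 8)*(m + 7)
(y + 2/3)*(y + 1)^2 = y^3 + 8*y^2/3 + 7*y/3 + 2/3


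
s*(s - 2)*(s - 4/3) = s^3 - 10*s^2/3 + 8*s/3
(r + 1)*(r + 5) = r^2 + 6*r + 5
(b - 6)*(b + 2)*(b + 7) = b^3 + 3*b^2 - 40*b - 84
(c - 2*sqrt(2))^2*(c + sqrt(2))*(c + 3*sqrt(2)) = c^4 - 18*c^2 + 8*sqrt(2)*c + 48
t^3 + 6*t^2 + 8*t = t*(t + 2)*(t + 4)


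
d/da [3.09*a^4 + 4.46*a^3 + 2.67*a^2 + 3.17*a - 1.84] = 12.36*a^3 + 13.38*a^2 + 5.34*a + 3.17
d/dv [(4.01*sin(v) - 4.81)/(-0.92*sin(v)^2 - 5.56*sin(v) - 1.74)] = (3.6892*sin(v)^2 - 8.8504*sin(v) - 33.721)*cos(v)/(0.8464*sin(v)^4 + 10.2304*sin(v)^3 + 34.1152*sin(v)^2 + 19.3488*sin(v) + 3.0276)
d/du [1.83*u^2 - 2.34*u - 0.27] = 3.66*u - 2.34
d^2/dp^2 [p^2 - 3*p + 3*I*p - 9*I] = 2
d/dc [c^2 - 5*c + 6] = 2*c - 5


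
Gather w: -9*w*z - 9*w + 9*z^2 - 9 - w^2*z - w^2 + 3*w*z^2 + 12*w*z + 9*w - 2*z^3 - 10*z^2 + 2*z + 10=w^2*(-z - 1) + w*(3*z^2 + 3*z) - 2*z^3 - z^2 + 2*z + 1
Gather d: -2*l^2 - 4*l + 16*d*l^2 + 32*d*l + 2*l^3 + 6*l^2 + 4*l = d*(16*l^2 + 32*l) + 2*l^3 + 4*l^2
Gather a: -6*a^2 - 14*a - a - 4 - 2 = -6*a^2 - 15*a - 6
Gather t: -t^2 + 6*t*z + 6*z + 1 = -t^2 + 6*t*z + 6*z + 1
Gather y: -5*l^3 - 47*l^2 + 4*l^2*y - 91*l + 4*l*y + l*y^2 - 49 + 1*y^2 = -5*l^3 - 47*l^2 - 91*l + y^2*(l + 1) + y*(4*l^2 + 4*l) - 49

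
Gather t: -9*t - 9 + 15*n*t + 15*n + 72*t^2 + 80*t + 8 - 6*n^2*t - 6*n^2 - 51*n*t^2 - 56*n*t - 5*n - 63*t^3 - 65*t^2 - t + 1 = -6*n^2 + 10*n - 63*t^3 + t^2*(7 - 51*n) + t*(-6*n^2 - 41*n + 70)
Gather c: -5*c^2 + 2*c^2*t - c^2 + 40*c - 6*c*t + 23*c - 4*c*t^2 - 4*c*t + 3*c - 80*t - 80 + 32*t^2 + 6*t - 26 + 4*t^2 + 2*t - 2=c^2*(2*t - 6) + c*(-4*t^2 - 10*t + 66) + 36*t^2 - 72*t - 108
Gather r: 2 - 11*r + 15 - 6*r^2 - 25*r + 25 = -6*r^2 - 36*r + 42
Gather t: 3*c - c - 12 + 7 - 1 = 2*c - 6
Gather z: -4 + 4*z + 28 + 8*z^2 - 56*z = 8*z^2 - 52*z + 24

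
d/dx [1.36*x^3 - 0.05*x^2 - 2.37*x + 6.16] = 4.08*x^2 - 0.1*x - 2.37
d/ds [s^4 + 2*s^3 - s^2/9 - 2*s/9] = 4*s^3 + 6*s^2 - 2*s/9 - 2/9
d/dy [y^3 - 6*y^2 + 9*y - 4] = 3*y^2 - 12*y + 9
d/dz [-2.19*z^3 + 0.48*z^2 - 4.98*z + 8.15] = -6.57*z^2 + 0.96*z - 4.98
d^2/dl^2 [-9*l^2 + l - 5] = -18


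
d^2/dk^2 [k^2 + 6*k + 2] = 2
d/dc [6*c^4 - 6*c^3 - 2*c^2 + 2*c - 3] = 24*c^3 - 18*c^2 - 4*c + 2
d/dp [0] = 0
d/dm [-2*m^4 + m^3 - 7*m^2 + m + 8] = -8*m^3 + 3*m^2 - 14*m + 1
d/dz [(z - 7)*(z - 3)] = 2*z - 10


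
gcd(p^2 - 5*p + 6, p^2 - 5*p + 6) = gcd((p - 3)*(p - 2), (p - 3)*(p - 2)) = p^2 - 5*p + 6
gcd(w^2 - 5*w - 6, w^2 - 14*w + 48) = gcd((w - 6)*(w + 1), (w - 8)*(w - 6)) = w - 6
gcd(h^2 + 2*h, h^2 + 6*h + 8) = h + 2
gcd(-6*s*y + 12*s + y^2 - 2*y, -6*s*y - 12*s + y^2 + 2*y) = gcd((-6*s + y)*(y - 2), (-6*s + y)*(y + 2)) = -6*s + y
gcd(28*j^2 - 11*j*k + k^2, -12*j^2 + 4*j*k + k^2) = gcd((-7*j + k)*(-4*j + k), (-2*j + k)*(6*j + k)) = 1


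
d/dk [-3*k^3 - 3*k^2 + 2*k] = -9*k^2 - 6*k + 2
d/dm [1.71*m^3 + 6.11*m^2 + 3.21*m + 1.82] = 5.13*m^2 + 12.22*m + 3.21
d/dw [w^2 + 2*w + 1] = 2*w + 2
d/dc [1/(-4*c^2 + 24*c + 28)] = (c - 3)/(2*(-c^2 + 6*c + 7)^2)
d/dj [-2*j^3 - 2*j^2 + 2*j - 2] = -6*j^2 - 4*j + 2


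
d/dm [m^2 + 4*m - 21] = 2*m + 4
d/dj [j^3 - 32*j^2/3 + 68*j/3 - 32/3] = 3*j^2 - 64*j/3 + 68/3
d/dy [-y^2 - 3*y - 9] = -2*y - 3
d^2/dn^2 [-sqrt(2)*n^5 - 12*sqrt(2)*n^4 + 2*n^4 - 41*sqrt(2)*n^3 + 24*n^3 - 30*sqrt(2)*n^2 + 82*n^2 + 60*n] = -20*sqrt(2)*n^3 - 144*sqrt(2)*n^2 + 24*n^2 - 246*sqrt(2)*n + 144*n - 60*sqrt(2) + 164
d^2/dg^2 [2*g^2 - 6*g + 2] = 4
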